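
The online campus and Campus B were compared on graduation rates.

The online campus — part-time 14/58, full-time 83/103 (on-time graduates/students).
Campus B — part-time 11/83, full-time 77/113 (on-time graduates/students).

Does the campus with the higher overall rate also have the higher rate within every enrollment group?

Part-time: the online campus 14/58 = 24.1%, Campus B 11/83 = 13.3% → the online campus
Full-time: the online campus 83/103 = 80.6%, Campus B 77/113 = 68.1% → the online campus
Overall: the online campus 97/161 = 60.2%, Campus B 88/196 = 44.9% → the online campus
The online campus wins overall and in every enrollment group — no reversal.

Yes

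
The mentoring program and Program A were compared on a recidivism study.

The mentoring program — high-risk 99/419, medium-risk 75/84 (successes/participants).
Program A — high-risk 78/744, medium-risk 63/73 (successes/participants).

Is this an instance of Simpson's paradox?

No

High-risk: the mentoring program 99/419 = 23.6%, Program A 78/744 = 10.5% → the mentoring program
Medium-risk: the mentoring program 75/84 = 89.3%, Program A 63/73 = 86.3% → the mentoring program
Overall: the mentoring program 174/503 = 34.6%, Program A 141/817 = 17.3% → the mentoring program
The mentoring program wins overall and in every risk group — no reversal.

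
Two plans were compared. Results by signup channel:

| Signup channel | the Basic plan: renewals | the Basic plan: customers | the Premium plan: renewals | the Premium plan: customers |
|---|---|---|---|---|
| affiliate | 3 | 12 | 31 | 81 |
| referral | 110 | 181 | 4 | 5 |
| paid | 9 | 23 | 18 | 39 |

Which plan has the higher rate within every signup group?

Affiliate: the Basic plan 3/12 = 25.0%, the Premium plan 31/81 = 38.3% → the Premium plan
Referral: the Basic plan 110/181 = 60.8%, the Premium plan 4/5 = 80.0% → the Premium plan
Paid: the Basic plan 9/23 = 39.1%, the Premium plan 18/39 = 46.2% → the Premium plan
The Premium plan has the higher rate in all 3 groups.

the Premium plan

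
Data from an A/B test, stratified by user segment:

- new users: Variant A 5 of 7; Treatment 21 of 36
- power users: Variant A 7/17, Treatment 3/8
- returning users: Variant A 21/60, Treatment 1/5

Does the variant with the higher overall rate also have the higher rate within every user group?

No

New users: Variant A 5/7 = 71.4%, Treatment 21/36 = 58.3% → Variant A
Power users: Variant A 7/17 = 41.2%, Treatment 3/8 = 37.5% → Variant A
Returning users: Variant A 21/60 = 35.0%, Treatment 1/5 = 20.0% → Variant A
Overall: Variant A 33/84 = 39.3%, Treatment 25/49 = 51.0% → Treatment
Variant A wins each user group but Treatment wins overall — the comparison reverses. Variant A's views skew toward returning users, which has a lower base rate.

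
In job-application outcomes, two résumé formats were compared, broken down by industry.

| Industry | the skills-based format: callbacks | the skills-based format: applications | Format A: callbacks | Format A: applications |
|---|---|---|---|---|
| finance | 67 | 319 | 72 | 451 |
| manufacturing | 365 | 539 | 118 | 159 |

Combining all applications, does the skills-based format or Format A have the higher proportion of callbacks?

the skills-based format

Finance: the skills-based format 67/319 = 21.0%, Format A 72/451 = 16.0% → the skills-based format
Manufacturing: the skills-based format 365/539 = 67.7%, Format A 118/159 = 74.2% → Format A
Overall: the skills-based format 432/858 = 50.3%, Format A 190/610 = 31.1% → the skills-based format
(Neither sweeps every industry group, but the skills-based format has the higher pooled rate.)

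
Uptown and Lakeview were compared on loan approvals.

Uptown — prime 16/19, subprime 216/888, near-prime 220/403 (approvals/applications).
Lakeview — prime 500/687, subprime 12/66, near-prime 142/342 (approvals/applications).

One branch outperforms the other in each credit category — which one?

Uptown

Prime: Uptown 16/19 = 84.2%, Lakeview 500/687 = 72.8% → Uptown
Subprime: Uptown 216/888 = 24.3%, Lakeview 12/66 = 18.2% → Uptown
Near-prime: Uptown 220/403 = 54.6%, Lakeview 142/342 = 41.5% → Uptown
Uptown has the higher rate in all 3 groups.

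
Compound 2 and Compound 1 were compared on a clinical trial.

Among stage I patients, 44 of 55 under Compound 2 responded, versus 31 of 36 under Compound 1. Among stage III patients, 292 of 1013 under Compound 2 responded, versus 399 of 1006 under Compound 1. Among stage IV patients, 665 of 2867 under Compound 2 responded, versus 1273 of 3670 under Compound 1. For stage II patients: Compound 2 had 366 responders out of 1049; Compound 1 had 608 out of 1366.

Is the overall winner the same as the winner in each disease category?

Stage I: Compound 2 44/55 = 80.0%, Compound 1 31/36 = 86.1% → Compound 1
Stage III: Compound 2 292/1013 = 28.8%, Compound 1 399/1006 = 39.7% → Compound 1
Stage IV: Compound 2 665/2867 = 23.2%, Compound 1 1273/3670 = 34.7% → Compound 1
Stage II: Compound 2 366/1049 = 34.9%, Compound 1 608/1366 = 44.5% → Compound 1
Overall: Compound 2 1367/4984 = 27.4%, Compound 1 2311/6078 = 38.0% → Compound 1
Compound 1 wins overall and in every disease group — no reversal.

Yes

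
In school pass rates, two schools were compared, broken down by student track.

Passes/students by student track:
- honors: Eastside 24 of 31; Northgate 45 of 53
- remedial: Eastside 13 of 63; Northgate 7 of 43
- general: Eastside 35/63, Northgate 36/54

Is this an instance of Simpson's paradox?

Honors: Eastside 24/31 = 77.4%, Northgate 45/53 = 84.9% → Northgate
Remedial: Eastside 13/63 = 20.6%, Northgate 7/43 = 16.3% → Eastside
General: Eastside 35/63 = 55.6%, Northgate 36/54 = 66.7% → Northgate
Overall: Eastside 72/157 = 45.9%, Northgate 88/150 = 58.7% → Northgate
Neither sweeps: Eastside wins 1 of 3 groups, Northgate wins 2. Northgate wins overall but not every group — no Simpson reversal.

No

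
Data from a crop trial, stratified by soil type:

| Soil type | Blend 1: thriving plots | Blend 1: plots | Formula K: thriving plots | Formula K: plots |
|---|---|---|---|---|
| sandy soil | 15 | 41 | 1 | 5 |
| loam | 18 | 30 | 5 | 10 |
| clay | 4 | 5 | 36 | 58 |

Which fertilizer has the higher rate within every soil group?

Blend 1

Sandy soil: Blend 1 15/41 = 36.6%, Formula K 1/5 = 20.0% → Blend 1
Loam: Blend 1 18/30 = 60.0%, Formula K 5/10 = 50.0% → Blend 1
Clay: Blend 1 4/5 = 80.0%, Formula K 36/58 = 62.1% → Blend 1
Blend 1 has the higher rate in all 3 groups.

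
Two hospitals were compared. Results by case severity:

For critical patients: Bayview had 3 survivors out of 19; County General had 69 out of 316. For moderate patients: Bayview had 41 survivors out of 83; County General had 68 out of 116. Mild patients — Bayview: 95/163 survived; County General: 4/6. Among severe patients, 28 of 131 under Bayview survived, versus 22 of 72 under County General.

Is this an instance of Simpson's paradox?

Critical: Bayview 3/19 = 15.8%, County General 69/316 = 21.8% → County General
Moderate: Bayview 41/83 = 49.4%, County General 68/116 = 58.6% → County General
Mild: Bayview 95/163 = 58.3%, County General 4/6 = 66.7% → County General
Severe: Bayview 28/131 = 21.4%, County General 22/72 = 30.6% → County General
Overall: Bayview 167/396 = 42.2%, County General 163/510 = 32.0% → Bayview
County General wins each case group but Bayview wins overall — the comparison reverses. County General's patients skew toward critical, which has a lower base rate.

Yes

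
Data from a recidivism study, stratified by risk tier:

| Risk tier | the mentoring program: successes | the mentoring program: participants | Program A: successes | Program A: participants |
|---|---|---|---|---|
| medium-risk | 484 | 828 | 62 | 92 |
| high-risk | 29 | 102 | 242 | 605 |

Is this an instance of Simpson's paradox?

Medium-risk: the mentoring program 484/828 = 58.5%, Program A 62/92 = 67.4% → Program A
High-risk: the mentoring program 29/102 = 28.4%, Program A 242/605 = 40.0% → Program A
Overall: the mentoring program 513/930 = 55.2%, Program A 304/697 = 43.6% → the mentoring program
Program A wins each risk group but the mentoring program wins overall — the comparison reverses. Program A's participants skew toward high-risk, which has a lower base rate.

Yes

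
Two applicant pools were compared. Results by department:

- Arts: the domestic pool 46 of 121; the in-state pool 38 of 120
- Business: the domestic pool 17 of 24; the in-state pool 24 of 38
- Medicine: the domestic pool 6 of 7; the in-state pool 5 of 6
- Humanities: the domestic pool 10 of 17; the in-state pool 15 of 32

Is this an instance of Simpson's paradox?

No

Arts: the domestic pool 46/121 = 38.0%, the in-state pool 38/120 = 31.7% → the domestic pool
Business: the domestic pool 17/24 = 70.8%, the in-state pool 24/38 = 63.2% → the domestic pool
Medicine: the domestic pool 6/7 = 85.7%, the in-state pool 5/6 = 83.3% → the domestic pool
Humanities: the domestic pool 10/17 = 58.8%, the in-state pool 15/32 = 46.9% → the domestic pool
Overall: the domestic pool 79/169 = 46.7%, the in-state pool 82/196 = 41.8% → the domestic pool
The domestic pool wins overall and in every department group — no reversal.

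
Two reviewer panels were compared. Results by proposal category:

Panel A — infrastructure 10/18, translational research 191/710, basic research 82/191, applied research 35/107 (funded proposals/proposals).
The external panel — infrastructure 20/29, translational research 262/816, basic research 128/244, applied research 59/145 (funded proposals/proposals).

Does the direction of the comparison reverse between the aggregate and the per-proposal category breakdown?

Infrastructure: Panel A 10/18 = 55.6%, the external panel 20/29 = 69.0% → the external panel
Translational research: Panel A 191/710 = 26.9%, the external panel 262/816 = 32.1% → the external panel
Basic research: Panel A 82/191 = 42.9%, the external panel 128/244 = 52.5% → the external panel
Applied research: Panel A 35/107 = 32.7%, the external panel 59/145 = 40.7% → the external panel
Overall: Panel A 318/1026 = 31.0%, the external panel 469/1234 = 38.0% → the external panel
The external panel wins overall and in every proposal group — no reversal.

No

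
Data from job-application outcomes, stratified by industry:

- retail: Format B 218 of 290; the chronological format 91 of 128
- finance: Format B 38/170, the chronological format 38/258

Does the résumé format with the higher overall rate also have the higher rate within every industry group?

Yes

Retail: Format B 218/290 = 75.2%, the chronological format 91/128 = 71.1% → Format B
Finance: Format B 38/170 = 22.4%, the chronological format 38/258 = 14.7% → Format B
Overall: Format B 256/460 = 55.7%, the chronological format 129/386 = 33.4% → Format B
Format B wins overall and in every industry group — no reversal.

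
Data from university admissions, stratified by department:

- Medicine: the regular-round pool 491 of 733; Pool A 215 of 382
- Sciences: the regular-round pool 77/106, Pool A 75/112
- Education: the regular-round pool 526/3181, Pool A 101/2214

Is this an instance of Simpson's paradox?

Medicine: the regular-round pool 491/733 = 67.0%, Pool A 215/382 = 56.3% → the regular-round pool
Sciences: the regular-round pool 77/106 = 72.6%, Pool A 75/112 = 67.0% → the regular-round pool
Education: the regular-round pool 526/3181 = 16.5%, Pool A 101/2214 = 4.6% → the regular-round pool
Overall: the regular-round pool 1094/4020 = 27.2%, Pool A 391/2708 = 14.4% → the regular-round pool
The regular-round pool wins overall and in every department group — no reversal.

No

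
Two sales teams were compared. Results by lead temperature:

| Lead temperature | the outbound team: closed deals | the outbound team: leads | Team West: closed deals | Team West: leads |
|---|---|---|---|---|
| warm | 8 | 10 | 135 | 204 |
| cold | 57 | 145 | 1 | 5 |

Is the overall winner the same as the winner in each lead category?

Warm: the outbound team 8/10 = 80.0%, Team West 135/204 = 66.2% → the outbound team
Cold: the outbound team 57/145 = 39.3%, Team West 1/5 = 20.0% → the outbound team
Overall: the outbound team 65/155 = 41.9%, Team West 136/209 = 65.1% → Team West
The outbound team wins each lead group but Team West wins overall — the comparison reverses. The outbound team's leads skew toward cold, which has a lower base rate.

No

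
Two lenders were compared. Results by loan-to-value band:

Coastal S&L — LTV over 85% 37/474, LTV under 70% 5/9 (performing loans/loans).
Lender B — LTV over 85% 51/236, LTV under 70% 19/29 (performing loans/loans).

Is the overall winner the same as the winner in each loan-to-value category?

Yes

LTV over 85%: Coastal S&L 37/474 = 7.8%, Lender B 51/236 = 21.6% → Lender B
LTV under 70%: Coastal S&L 5/9 = 55.6%, Lender B 19/29 = 65.5% → Lender B
Overall: Coastal S&L 42/483 = 8.7%, Lender B 70/265 = 26.4% → Lender B
Lender B wins overall and in every loan-to-value group — no reversal.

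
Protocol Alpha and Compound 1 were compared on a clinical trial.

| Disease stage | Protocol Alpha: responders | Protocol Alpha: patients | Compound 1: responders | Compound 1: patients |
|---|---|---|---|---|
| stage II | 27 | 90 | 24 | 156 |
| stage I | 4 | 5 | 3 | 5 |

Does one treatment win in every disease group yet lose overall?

No

Stage II: Protocol Alpha 27/90 = 30.0%, Compound 1 24/156 = 15.4% → Protocol Alpha
Stage I: Protocol Alpha 4/5 = 80.0%, Compound 1 3/5 = 60.0% → Protocol Alpha
Overall: Protocol Alpha 31/95 = 32.6%, Compound 1 27/161 = 16.8% → Protocol Alpha
Protocol Alpha wins overall and in every disease group — no reversal.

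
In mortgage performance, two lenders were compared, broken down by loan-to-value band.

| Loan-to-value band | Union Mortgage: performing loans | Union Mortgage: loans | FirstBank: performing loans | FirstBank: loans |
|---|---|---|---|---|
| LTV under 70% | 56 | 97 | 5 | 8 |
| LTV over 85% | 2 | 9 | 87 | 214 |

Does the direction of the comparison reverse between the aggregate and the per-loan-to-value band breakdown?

Yes

LTV under 70%: Union Mortgage 56/97 = 57.7%, FirstBank 5/8 = 62.5% → FirstBank
LTV over 85%: Union Mortgage 2/9 = 22.2%, FirstBank 87/214 = 40.7% → FirstBank
Overall: Union Mortgage 58/106 = 54.7%, FirstBank 92/222 = 41.4% → Union Mortgage
FirstBank wins each loan-to-value group but Union Mortgage wins overall — the comparison reverses. FirstBank's loans skew toward LTV over 85%, which has a lower base rate.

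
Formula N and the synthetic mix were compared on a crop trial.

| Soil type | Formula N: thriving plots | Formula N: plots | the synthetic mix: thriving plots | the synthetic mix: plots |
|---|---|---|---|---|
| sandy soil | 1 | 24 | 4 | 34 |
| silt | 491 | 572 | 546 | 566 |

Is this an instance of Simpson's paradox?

Sandy soil: Formula N 1/24 = 4.2%, the synthetic mix 4/34 = 11.8% → the synthetic mix
Silt: Formula N 491/572 = 85.8%, the synthetic mix 546/566 = 96.5% → the synthetic mix
Overall: Formula N 492/596 = 82.6%, the synthetic mix 550/600 = 91.7% → the synthetic mix
The synthetic mix wins overall and in every soil group — no reversal.

No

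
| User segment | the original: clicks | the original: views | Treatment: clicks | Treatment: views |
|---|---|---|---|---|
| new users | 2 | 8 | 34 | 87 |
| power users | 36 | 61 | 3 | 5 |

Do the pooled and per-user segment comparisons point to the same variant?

New users: the original 2/8 = 25.0%, Treatment 34/87 = 39.1% → Treatment
Power users: the original 36/61 = 59.0%, Treatment 3/5 = 60.0% → Treatment
Overall: the original 38/69 = 55.1%, Treatment 37/92 = 40.2% → the original
Treatment wins each user group but the original wins overall — the comparison reverses. Treatment's views skew toward new users, which has a lower base rate.

No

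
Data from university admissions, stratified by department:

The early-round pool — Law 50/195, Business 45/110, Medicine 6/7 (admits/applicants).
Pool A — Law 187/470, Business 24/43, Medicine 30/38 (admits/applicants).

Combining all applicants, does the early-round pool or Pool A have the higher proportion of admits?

Pool A

Law: the early-round pool 50/195 = 25.6%, Pool A 187/470 = 39.8% → Pool A
Business: the early-round pool 45/110 = 40.9%, Pool A 24/43 = 55.8% → Pool A
Medicine: the early-round pool 6/7 = 85.7%, Pool A 30/38 = 78.9% → the early-round pool
Overall: the early-round pool 101/312 = 32.4%, Pool A 241/551 = 43.7% → Pool A
(Neither sweeps every department group, but Pool A has the higher pooled rate.)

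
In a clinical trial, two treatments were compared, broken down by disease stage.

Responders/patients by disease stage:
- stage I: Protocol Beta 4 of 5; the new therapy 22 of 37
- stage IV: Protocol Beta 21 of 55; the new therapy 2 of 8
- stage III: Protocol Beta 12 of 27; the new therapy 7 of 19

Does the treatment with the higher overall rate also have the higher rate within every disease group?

Stage I: Protocol Beta 4/5 = 80.0%, the new therapy 22/37 = 59.5% → Protocol Beta
Stage IV: Protocol Beta 21/55 = 38.2%, the new therapy 2/8 = 25.0% → Protocol Beta
Stage III: Protocol Beta 12/27 = 44.4%, the new therapy 7/19 = 36.8% → Protocol Beta
Overall: Protocol Beta 37/87 = 42.5%, the new therapy 31/64 = 48.4% → the new therapy
Protocol Beta wins each disease group but the new therapy wins overall — the comparison reverses. Protocol Beta's patients skew toward stage IV, which has a lower base rate.

No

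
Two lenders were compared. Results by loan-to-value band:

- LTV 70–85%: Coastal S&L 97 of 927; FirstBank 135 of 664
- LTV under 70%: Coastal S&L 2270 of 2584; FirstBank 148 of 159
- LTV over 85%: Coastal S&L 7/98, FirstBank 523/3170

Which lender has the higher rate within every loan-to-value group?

FirstBank

LTV 70–85%: Coastal S&L 97/927 = 10.5%, FirstBank 135/664 = 20.3% → FirstBank
LTV under 70%: Coastal S&L 2270/2584 = 87.8%, FirstBank 148/159 = 93.1% → FirstBank
LTV over 85%: Coastal S&L 7/98 = 7.1%, FirstBank 523/3170 = 16.5% → FirstBank
FirstBank has the higher rate in all 3 groups.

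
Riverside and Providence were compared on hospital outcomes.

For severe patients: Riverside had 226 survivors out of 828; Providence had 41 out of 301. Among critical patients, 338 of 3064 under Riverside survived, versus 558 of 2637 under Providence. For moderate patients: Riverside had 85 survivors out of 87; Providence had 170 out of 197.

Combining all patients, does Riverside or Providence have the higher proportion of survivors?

Severe: Riverside 226/828 = 27.3%, Providence 41/301 = 13.6% → Riverside
Critical: Riverside 338/3064 = 11.0%, Providence 558/2637 = 21.2% → Providence
Moderate: Riverside 85/87 = 97.7%, Providence 170/197 = 86.3% → Riverside
Overall: Riverside 649/3979 = 16.3%, Providence 769/3135 = 24.5% → Providence
(Neither sweeps every case group, but Providence has the higher pooled rate.)

Providence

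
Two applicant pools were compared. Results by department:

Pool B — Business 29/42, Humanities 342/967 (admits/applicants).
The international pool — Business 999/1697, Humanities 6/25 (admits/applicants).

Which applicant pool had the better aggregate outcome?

the international pool

Business: Pool B 29/42 = 69.0%, the international pool 999/1697 = 58.9% → Pool B
Humanities: Pool B 342/967 = 35.4%, the international pool 6/25 = 24.0% → Pool B
Overall: Pool B 371/1009 = 36.8%, the international pool 1005/1722 = 58.4% → the international pool
(Pool B wins every department group but the international pool wins overall — Pool B's applicants skew toward the low-rate Humanities group.)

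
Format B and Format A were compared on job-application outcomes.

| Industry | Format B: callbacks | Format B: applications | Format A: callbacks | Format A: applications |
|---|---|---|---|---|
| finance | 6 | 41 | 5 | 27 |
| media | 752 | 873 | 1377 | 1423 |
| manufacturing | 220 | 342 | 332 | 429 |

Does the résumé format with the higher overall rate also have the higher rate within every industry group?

Yes

Finance: Format B 6/41 = 14.6%, Format A 5/27 = 18.5% → Format A
Media: Format B 752/873 = 86.1%, Format A 1377/1423 = 96.8% → Format A
Manufacturing: Format B 220/342 = 64.3%, Format A 332/429 = 77.4% → Format A
Overall: Format B 978/1256 = 77.9%, Format A 1714/1879 = 91.2% → Format A
Format A wins overall and in every industry group — no reversal.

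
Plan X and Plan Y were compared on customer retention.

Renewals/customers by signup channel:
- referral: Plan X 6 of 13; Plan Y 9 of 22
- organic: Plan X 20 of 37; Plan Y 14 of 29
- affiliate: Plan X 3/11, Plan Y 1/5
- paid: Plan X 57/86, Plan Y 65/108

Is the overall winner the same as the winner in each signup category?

Referral: Plan X 6/13 = 46.2%, Plan Y 9/22 = 40.9% → Plan X
Organic: Plan X 20/37 = 54.1%, Plan Y 14/29 = 48.3% → Plan X
Affiliate: Plan X 3/11 = 27.3%, Plan Y 1/5 = 20.0% → Plan X
Paid: Plan X 57/86 = 66.3%, Plan Y 65/108 = 60.2% → Plan X
Overall: Plan X 86/147 = 58.5%, Plan Y 89/164 = 54.3% → Plan X
Plan X wins overall and in every signup group — no reversal.

Yes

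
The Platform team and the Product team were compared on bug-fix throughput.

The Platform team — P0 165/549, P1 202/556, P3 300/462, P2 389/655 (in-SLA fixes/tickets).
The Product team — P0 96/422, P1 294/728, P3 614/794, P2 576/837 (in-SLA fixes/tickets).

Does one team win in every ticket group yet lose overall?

No

P0: the Platform team 165/549 = 30.1%, the Product team 96/422 = 22.7% → the Platform team
P1: the Platform team 202/556 = 36.3%, the Product team 294/728 = 40.4% → the Product team
P3: the Platform team 300/462 = 64.9%, the Product team 614/794 = 77.3% → the Product team
P2: the Platform team 389/655 = 59.4%, the Product team 576/837 = 68.8% → the Product team
Overall: the Platform team 1056/2222 = 47.5%, the Product team 1580/2781 = 56.8% → the Product team
Neither sweeps: the Platform team wins 1 of 4 groups, the Product team wins 3. The Product team wins overall but not every group — no Simpson reversal.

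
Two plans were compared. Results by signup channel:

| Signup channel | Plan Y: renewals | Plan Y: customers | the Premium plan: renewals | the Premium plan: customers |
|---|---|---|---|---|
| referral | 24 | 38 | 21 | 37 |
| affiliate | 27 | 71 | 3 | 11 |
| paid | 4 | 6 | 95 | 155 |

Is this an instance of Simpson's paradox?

Yes

Referral: Plan Y 24/38 = 63.2%, the Premium plan 21/37 = 56.8% → Plan Y
Affiliate: Plan Y 27/71 = 38.0%, the Premium plan 3/11 = 27.3% → Plan Y
Paid: Plan Y 4/6 = 66.7%, the Premium plan 95/155 = 61.3% → Plan Y
Overall: Plan Y 55/115 = 47.8%, the Premium plan 119/203 = 58.6% → the Premium plan
Plan Y wins each signup group but the Premium plan wins overall — the comparison reverses. Plan Y's customers skew toward affiliate, which has a lower base rate.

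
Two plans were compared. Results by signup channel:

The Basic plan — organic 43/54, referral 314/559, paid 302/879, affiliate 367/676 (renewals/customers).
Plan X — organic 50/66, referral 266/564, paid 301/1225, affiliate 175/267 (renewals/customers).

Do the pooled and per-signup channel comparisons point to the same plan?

Organic: the Basic plan 43/54 = 79.6%, Plan X 50/66 = 75.8% → the Basic plan
Referral: the Basic plan 314/559 = 56.2%, Plan X 266/564 = 47.2% → the Basic plan
Paid: the Basic plan 302/879 = 34.4%, Plan X 301/1225 = 24.6% → the Basic plan
Affiliate: the Basic plan 367/676 = 54.3%, Plan X 175/267 = 65.5% → Plan X
Overall: the Basic plan 1026/2168 = 47.3%, Plan X 792/2122 = 37.3% → the Basic plan
Neither sweeps: the Basic plan wins 3 of 4 groups, Plan X wins 1. The Basic plan wins overall but not every group — no Simpson reversal.

No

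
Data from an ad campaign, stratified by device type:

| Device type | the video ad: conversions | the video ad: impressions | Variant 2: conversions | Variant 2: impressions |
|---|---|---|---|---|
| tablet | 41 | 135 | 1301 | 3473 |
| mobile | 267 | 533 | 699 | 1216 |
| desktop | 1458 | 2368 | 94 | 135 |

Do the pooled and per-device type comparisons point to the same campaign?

Tablet: the video ad 41/135 = 30.4%, Variant 2 1301/3473 = 37.5% → Variant 2
Mobile: the video ad 267/533 = 50.1%, Variant 2 699/1216 = 57.5% → Variant 2
Desktop: the video ad 1458/2368 = 61.6%, Variant 2 94/135 = 69.6% → Variant 2
Overall: the video ad 1766/3036 = 58.2%, Variant 2 2094/4824 = 43.4% → the video ad
Variant 2 wins each device group but the video ad wins overall — the comparison reverses. Variant 2's impressions skew toward tablet, which has a lower base rate.

No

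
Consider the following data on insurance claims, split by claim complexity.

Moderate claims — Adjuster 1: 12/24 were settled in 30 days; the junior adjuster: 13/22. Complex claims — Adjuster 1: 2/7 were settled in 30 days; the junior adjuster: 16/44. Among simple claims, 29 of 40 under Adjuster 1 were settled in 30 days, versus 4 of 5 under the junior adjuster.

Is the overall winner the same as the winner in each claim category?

Moderate: Adjuster 1 12/24 = 50.0%, the junior adjuster 13/22 = 59.1% → the junior adjuster
Complex: Adjuster 1 2/7 = 28.6%, the junior adjuster 16/44 = 36.4% → the junior adjuster
Simple: Adjuster 1 29/40 = 72.5%, the junior adjuster 4/5 = 80.0% → the junior adjuster
Overall: Adjuster 1 43/71 = 60.6%, the junior adjuster 33/71 = 46.5% → Adjuster 1
The junior adjuster wins each claim group but Adjuster 1 wins overall — the comparison reverses. The junior adjuster's claims skew toward complex, which has a lower base rate.

No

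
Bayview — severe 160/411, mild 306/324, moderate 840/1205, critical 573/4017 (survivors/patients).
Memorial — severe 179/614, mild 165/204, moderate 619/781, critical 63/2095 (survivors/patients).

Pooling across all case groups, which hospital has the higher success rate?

Bayview

Severe: Bayview 160/411 = 38.9%, Memorial 179/614 = 29.2% → Bayview
Mild: Bayview 306/324 = 94.4%, Memorial 165/204 = 80.9% → Bayview
Moderate: Bayview 840/1205 = 69.7%, Memorial 619/781 = 79.3% → Memorial
Critical: Bayview 573/4017 = 14.3%, Memorial 63/2095 = 3.0% → Bayview
Overall: Bayview 1879/5957 = 31.5%, Memorial 1026/3694 = 27.8% → Bayview
(Neither sweeps every case group, but Bayview has the higher pooled rate.)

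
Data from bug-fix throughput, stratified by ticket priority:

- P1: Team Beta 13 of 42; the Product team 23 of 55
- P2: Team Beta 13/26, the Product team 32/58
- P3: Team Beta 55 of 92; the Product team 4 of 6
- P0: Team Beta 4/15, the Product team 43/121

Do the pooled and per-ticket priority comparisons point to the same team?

No

P1: Team Beta 13/42 = 31.0%, the Product team 23/55 = 41.8% → the Product team
P2: Team Beta 13/26 = 50.0%, the Product team 32/58 = 55.2% → the Product team
P3: Team Beta 55/92 = 59.8%, the Product team 4/6 = 66.7% → the Product team
P0: Team Beta 4/15 = 26.7%, the Product team 43/121 = 35.5% → the Product team
Overall: Team Beta 85/175 = 48.6%, the Product team 102/240 = 42.5% → Team Beta
The Product team wins each ticket group but Team Beta wins overall — the comparison reverses. The Product team's tickets skew toward P0, which has a lower base rate.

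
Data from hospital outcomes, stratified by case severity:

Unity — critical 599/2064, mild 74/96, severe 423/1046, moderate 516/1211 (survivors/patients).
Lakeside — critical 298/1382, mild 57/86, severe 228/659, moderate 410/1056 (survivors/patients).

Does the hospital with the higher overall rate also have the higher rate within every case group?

Yes

Critical: Unity 599/2064 = 29.0%, Lakeside 298/1382 = 21.6% → Unity
Mild: Unity 74/96 = 77.1%, Lakeside 57/86 = 66.3% → Unity
Severe: Unity 423/1046 = 40.4%, Lakeside 228/659 = 34.6% → Unity
Moderate: Unity 516/1211 = 42.6%, Lakeside 410/1056 = 38.8% → Unity
Overall: Unity 1612/4417 = 36.5%, Lakeside 993/3183 = 31.2% → Unity
Unity wins overall and in every case group — no reversal.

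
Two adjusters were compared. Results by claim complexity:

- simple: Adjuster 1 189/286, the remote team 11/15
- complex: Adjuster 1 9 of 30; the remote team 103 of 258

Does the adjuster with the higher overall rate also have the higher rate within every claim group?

No

Simple: Adjuster 1 189/286 = 66.1%, the remote team 11/15 = 73.3% → the remote team
Complex: Adjuster 1 9/30 = 30.0%, the remote team 103/258 = 39.9% → the remote team
Overall: Adjuster 1 198/316 = 62.7%, the remote team 114/273 = 41.8% → Adjuster 1
The remote team wins each claim group but Adjuster 1 wins overall — the comparison reverses. The remote team's claims skew toward complex, which has a lower base rate.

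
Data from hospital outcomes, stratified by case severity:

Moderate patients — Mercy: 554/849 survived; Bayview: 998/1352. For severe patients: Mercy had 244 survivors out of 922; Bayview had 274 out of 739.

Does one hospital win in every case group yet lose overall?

Moderate: Mercy 554/849 = 65.3%, Bayview 998/1352 = 73.8% → Bayview
Severe: Mercy 244/922 = 26.5%, Bayview 274/739 = 37.1% → Bayview
Overall: Mercy 798/1771 = 45.1%, Bayview 1272/2091 = 60.8% → Bayview
Bayview wins overall and in every case group — no reversal.

No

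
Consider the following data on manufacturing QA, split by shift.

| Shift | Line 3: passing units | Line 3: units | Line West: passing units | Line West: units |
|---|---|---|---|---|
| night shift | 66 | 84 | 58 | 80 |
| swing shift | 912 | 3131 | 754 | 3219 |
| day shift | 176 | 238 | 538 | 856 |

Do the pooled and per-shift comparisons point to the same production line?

Night shift: Line 3 66/84 = 78.6%, Line West 58/80 = 72.5% → Line 3
Swing shift: Line 3 912/3131 = 29.1%, Line West 754/3219 = 23.4% → Line 3
Day shift: Line 3 176/238 = 73.9%, Line West 538/856 = 62.9% → Line 3
Overall: Line 3 1154/3453 = 33.4%, Line West 1350/4155 = 32.5% → Line 3
Line 3 wins overall and in every shift group — no reversal.

Yes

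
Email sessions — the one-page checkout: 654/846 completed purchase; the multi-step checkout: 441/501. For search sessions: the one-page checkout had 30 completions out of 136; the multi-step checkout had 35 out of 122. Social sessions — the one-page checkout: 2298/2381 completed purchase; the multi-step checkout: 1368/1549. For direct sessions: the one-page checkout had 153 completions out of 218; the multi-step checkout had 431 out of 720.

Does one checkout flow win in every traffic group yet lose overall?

No

Email: the one-page checkout 654/846 = 77.3%, the multi-step checkout 441/501 = 88.0% → the multi-step checkout
Search: the one-page checkout 30/136 = 22.1%, the multi-step checkout 35/122 = 28.7% → the multi-step checkout
Social: the one-page checkout 2298/2381 = 96.5%, the multi-step checkout 1368/1549 = 88.3% → the one-page checkout
Direct: the one-page checkout 153/218 = 70.2%, the multi-step checkout 431/720 = 59.9% → the one-page checkout
Overall: the one-page checkout 3135/3581 = 87.5%, the multi-step checkout 2275/2892 = 78.7% → the one-page checkout
Neither sweeps: the one-page checkout wins 2 of 4 groups, the multi-step checkout wins 2. The one-page checkout wins overall but not every group — no Simpson reversal.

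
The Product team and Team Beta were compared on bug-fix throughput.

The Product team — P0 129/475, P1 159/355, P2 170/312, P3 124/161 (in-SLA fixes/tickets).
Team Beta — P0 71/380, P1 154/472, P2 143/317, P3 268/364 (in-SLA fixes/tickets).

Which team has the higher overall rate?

P0: the Product team 129/475 = 27.2%, Team Beta 71/380 = 18.7% → the Product team
P1: the Product team 159/355 = 44.8%, Team Beta 154/472 = 32.6% → the Product team
P2: the Product team 170/312 = 54.5%, Team Beta 143/317 = 45.1% → the Product team
P3: the Product team 124/161 = 77.0%, Team Beta 268/364 = 73.6% → the Product team
Overall: the Product team 582/1303 = 44.7%, Team Beta 636/1533 = 41.5% → the Product team

the Product team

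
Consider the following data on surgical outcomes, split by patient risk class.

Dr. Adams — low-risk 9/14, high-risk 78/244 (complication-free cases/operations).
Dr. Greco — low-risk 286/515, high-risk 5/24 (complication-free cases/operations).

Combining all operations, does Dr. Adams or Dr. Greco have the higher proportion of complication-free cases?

Dr. Greco

Low-risk: Dr. Adams 9/14 = 64.3%, Dr. Greco 286/515 = 55.5% → Dr. Adams
High-risk: Dr. Adams 78/244 = 32.0%, Dr. Greco 5/24 = 20.8% → Dr. Adams
Overall: Dr. Adams 87/258 = 33.7%, Dr. Greco 291/539 = 54.0% → Dr. Greco
(Dr. Adams wins every patient risk group but Dr. Greco wins overall — Dr. Adams's operations skew toward the low-rate high-risk group.)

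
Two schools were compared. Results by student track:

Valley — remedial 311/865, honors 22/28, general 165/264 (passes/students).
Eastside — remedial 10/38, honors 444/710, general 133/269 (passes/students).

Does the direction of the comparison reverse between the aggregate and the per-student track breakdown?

Remedial: Valley 311/865 = 36.0%, Eastside 10/38 = 26.3% → Valley
Honors: Valley 22/28 = 78.6%, Eastside 444/710 = 62.5% → Valley
General: Valley 165/264 = 62.5%, Eastside 133/269 = 49.4% → Valley
Overall: Valley 498/1157 = 43.0%, Eastside 587/1017 = 57.7% → Eastside
Valley wins each student group but Eastside wins overall — the comparison reverses. Valley's students skew toward remedial, which has a lower base rate.

Yes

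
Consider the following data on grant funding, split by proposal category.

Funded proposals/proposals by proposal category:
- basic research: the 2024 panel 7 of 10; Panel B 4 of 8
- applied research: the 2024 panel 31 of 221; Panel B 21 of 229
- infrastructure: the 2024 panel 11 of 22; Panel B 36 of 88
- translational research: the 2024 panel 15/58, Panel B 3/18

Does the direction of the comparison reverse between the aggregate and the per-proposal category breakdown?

No

Basic research: the 2024 panel 7/10 = 70.0%, Panel B 4/8 = 50.0% → the 2024 panel
Applied research: the 2024 panel 31/221 = 14.0%, Panel B 21/229 = 9.2% → the 2024 panel
Infrastructure: the 2024 panel 11/22 = 50.0%, Panel B 36/88 = 40.9% → the 2024 panel
Translational research: the 2024 panel 15/58 = 25.9%, Panel B 3/18 = 16.7% → the 2024 panel
Overall: the 2024 panel 64/311 = 20.6%, Panel B 64/343 = 18.7% → the 2024 panel
The 2024 panel wins overall and in every proposal group — no reversal.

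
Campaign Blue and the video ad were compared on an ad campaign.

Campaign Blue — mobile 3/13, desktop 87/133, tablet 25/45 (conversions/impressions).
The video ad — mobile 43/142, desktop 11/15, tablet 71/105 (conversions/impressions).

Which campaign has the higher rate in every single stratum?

Mobile: Campaign Blue 3/13 = 23.1%, the video ad 43/142 = 30.3% → the video ad
Desktop: Campaign Blue 87/133 = 65.4%, the video ad 11/15 = 73.3% → the video ad
Tablet: Campaign Blue 25/45 = 55.6%, the video ad 71/105 = 67.6% → the video ad
The video ad has the higher rate in all 3 groups.

the video ad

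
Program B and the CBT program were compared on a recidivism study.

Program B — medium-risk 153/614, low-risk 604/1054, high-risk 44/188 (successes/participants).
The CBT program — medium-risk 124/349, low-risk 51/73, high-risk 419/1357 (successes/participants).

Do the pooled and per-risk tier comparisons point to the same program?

No

Medium-risk: Program B 153/614 = 24.9%, the CBT program 124/349 = 35.5% → the CBT program
Low-risk: Program B 604/1054 = 57.3%, the CBT program 51/73 = 69.9% → the CBT program
High-risk: Program B 44/188 = 23.4%, the CBT program 419/1357 = 30.9% → the CBT program
Overall: Program B 801/1856 = 43.2%, the CBT program 594/1779 = 33.4% → Program B
The CBT program wins each risk group but Program B wins overall — the comparison reverses. The CBT program's participants skew toward high-risk, which has a lower base rate.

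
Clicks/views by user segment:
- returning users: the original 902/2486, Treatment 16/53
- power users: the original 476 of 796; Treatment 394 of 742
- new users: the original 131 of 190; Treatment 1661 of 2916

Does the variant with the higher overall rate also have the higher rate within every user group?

Returning users: the original 902/2486 = 36.3%, Treatment 16/53 = 30.2% → the original
Power users: the original 476/796 = 59.8%, Treatment 394/742 = 53.1% → the original
New users: the original 131/190 = 68.9%, Treatment 1661/2916 = 57.0% → the original
Overall: the original 1509/3472 = 43.5%, Treatment 2071/3711 = 55.8% → Treatment
The original wins each user group but Treatment wins overall — the comparison reverses. The original's views skew toward returning users, which has a lower base rate.

No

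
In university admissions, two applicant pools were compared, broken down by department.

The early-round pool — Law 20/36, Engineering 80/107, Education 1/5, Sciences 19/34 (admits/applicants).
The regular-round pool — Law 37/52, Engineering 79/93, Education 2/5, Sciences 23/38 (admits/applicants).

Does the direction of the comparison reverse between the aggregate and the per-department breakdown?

No

Law: the early-round pool 20/36 = 55.6%, the regular-round pool 37/52 = 71.2% → the regular-round pool
Engineering: the early-round pool 80/107 = 74.8%, the regular-round pool 79/93 = 84.9% → the regular-round pool
Education: the early-round pool 1/5 = 20.0%, the regular-round pool 2/5 = 40.0% → the regular-round pool
Sciences: the early-round pool 19/34 = 55.9%, the regular-round pool 23/38 = 60.5% → the regular-round pool
Overall: the early-round pool 120/182 = 65.9%, the regular-round pool 141/188 = 75.0% → the regular-round pool
The regular-round pool wins overall and in every department group — no reversal.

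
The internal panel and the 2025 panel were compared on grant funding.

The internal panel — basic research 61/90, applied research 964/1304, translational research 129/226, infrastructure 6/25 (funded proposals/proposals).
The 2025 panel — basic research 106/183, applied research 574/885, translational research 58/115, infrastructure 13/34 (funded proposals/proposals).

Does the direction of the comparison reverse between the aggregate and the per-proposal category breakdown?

Basic research: the internal panel 61/90 = 67.8%, the 2025 panel 106/183 = 57.9% → the internal panel
Applied research: the internal panel 964/1304 = 73.9%, the 2025 panel 574/885 = 64.9% → the internal panel
Translational research: the internal panel 129/226 = 57.1%, the 2025 panel 58/115 = 50.4% → the internal panel
Infrastructure: the internal panel 6/25 = 24.0%, the 2025 panel 13/34 = 38.2% → the 2025 panel
Overall: the internal panel 1160/1645 = 70.5%, the 2025 panel 751/1217 = 61.7% → the internal panel
Neither sweeps: the internal panel wins 3 of 4 groups, the 2025 panel wins 1. The internal panel wins overall but not every group — no Simpson reversal.

No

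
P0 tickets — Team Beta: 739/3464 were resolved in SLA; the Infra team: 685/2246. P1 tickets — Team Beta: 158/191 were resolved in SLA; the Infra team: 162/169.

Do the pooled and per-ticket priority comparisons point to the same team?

Yes

P0: Team Beta 739/3464 = 21.3%, the Infra team 685/2246 = 30.5% → the Infra team
P1: Team Beta 158/191 = 82.7%, the Infra team 162/169 = 95.9% → the Infra team
Overall: Team Beta 897/3655 = 24.5%, the Infra team 847/2415 = 35.1% → the Infra team
The Infra team wins overall and in every ticket group — no reversal.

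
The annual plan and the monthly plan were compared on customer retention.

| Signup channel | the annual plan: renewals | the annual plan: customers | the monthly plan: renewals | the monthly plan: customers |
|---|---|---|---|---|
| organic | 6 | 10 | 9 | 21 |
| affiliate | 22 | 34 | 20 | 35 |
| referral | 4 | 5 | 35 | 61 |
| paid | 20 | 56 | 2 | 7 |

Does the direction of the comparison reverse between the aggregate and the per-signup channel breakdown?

Yes

Organic: the annual plan 6/10 = 60.0%, the monthly plan 9/21 = 42.9% → the annual plan
Affiliate: the annual plan 22/34 = 64.7%, the monthly plan 20/35 = 57.1% → the annual plan
Referral: the annual plan 4/5 = 80.0%, the monthly plan 35/61 = 57.4% → the annual plan
Paid: the annual plan 20/56 = 35.7%, the monthly plan 2/7 = 28.6% → the annual plan
Overall: the annual plan 52/105 = 49.5%, the monthly plan 66/124 = 53.2% → the monthly plan
The annual plan wins each signup group but the monthly plan wins overall — the comparison reverses. The annual plan's customers skew toward paid, which has a lower base rate.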